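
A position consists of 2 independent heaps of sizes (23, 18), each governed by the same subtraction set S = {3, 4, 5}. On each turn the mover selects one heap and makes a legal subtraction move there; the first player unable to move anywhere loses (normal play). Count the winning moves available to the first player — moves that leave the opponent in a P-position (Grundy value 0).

All heaps use S = {3, 4, 5}:
n :  0  1  2  3  4  5  6  7  8  9 10 11 12 13 14 15 16 17 18 19 20 21 22 23
G :  0  0  0  1  1  1  2  2  0  0  0  1  1  1  2  2  0  0  0  1  1  1  2  2
Heap A: G(23) = 2.
Heap B: G(18) = 0.
Combined Grundy value = 2 ⊕ 0 = 2.
A winning move leaves total XOR = 0, i.e. changes one component's Grundy value g to g ⊕ X where X is the current total.
Heap A: need g' = 2⊕2 = 0. Options: 23−3→G=1, 23−4→G=1, 23−5→G=0. Hits: 1.
Heap B: need g' = 0⊕2 = 2. Options: 18−3→G=2, 18−4→G=2, 18−5→G=1. Hits: 2.

3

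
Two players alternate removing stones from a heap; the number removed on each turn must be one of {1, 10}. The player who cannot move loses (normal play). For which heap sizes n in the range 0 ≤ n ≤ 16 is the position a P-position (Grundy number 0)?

0, 2, 4, 6, 8, 11, 13, 15

n :  0  1  2  3  4  5  6  7  8  9 10 11 12 13 14 15 16
G :  0  1  0  1  0  1  0  1  0  1  2  0  1  0  1  0  1
P-positions are exactly the n with G(n) = 0.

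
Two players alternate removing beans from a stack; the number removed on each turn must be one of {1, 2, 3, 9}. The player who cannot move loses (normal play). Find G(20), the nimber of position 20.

G(0) = 0
G(1) = mex{0} = 1
G(2) = mex{1,0} = 2
G(3) = mex{2,1,0} = 3
G(4) = mex{3,2,1} = 0
G(5) = mex{0,3,2} = 1
G(6) = mex{1,0,3} = 2
G(7) = mex{2,1,0} = 3
G(8) = mex{3,2,1} = 0
G(9) = mex{0,3,2,0} = 1
G(10) = mex{1,0,3,1} = 2
G(11) = mex{2,1,0,2} = 3
G(12) = mex{3,2,1,3} = 0
G(13) = mex{0,3,2,0} = 1
G(14) = mex{1,0,3,1} = 2
G(15) = mex{2,1,0,2} = 3
G(16) = mex{3,2,1,3} = 0
G(17) = mex{0,3,2,0} = 1
G(18) = mex{1,0,3,1} = 2
G(19) = mex{2,1,0,2} = 3
G(20) = mex{3,2,1,3} = 0

0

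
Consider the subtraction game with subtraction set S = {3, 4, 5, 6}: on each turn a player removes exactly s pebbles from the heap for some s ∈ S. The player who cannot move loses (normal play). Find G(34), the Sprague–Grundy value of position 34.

2

n :  0  1  2  3  4  5  6  7  8  9 10 11 12 13 14 15 16 17 18 19 20 21 22 23 24 25 26 27 28 29 30 31 32 33 34
G :  0  0  0  1  1  1  2  2  2  0  0  0  1  1  1  2  2  2  0  0  0  1  1  1  2  2  2  0  0  0  1  1  1  2  2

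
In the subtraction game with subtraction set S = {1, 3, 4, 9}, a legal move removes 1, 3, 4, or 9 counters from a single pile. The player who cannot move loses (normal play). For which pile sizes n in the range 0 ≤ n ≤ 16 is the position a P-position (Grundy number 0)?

n :  0  1  2  3  4  5  6  7  8  9 10 11 12 13 14 15 16
G :  0  1  0  1  2  3  2  0  1  4  3  2  0  1  0  1  2
P-positions are exactly the n with G(n) = 0.

0, 2, 7, 12, 14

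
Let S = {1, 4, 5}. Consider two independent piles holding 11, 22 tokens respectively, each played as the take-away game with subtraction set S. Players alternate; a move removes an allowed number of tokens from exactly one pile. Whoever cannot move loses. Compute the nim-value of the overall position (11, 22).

All piles use S = {1, 4, 5}:
n :  0  1  2  3  4  5  6  7  8  9 10 11 12 13 14 15 16 17 18 19 20 21 22
G :  0  1  0  1  2  3  2  3  0  1  0  1  2  3  2  3  0  1  0  1  2  3  2
Pile A: G(11) = 1.
Pile B: G(22) = 2.
Combined Grundy value = 1 ⊕ 2 = 3.

3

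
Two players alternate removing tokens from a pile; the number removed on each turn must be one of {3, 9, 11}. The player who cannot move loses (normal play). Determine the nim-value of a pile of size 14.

0

n :  0  1  2  3  4  5  6  7  8  9 10 11 12 13 14
G :  0  0  0  1  1  1  0  0  0  1  1  1  2  2  0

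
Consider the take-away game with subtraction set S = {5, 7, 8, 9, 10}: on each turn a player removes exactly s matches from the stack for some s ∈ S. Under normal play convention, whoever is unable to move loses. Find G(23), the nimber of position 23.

1

G(0) = 0
G(1) = mex{} = 0
G(2) = mex{} = 0
G(3) = mex{} = 0
G(4) = mex{} = 0
G(5) = mex{0} = 1
G(6) = mex{0} = 1
G(7) = mex{0,0} = 1
G(8) = mex{0,0,0} = 1
G(9) = mex{0,0,0,0} = 1
G(10) = mex{1,0,0,0,0} = 2
G(11) = mex{1,0,0,0,0} = 2
G(12) = mex{1,1,0,0,0} = 2
G(13) = mex{1,1,1,0,0} = 2
G(14) = mex{1,1,1,1,0} = 2
G(15) = mex{2,1,1,1,1} = 0
G(16) = mex{2,1,1,1,1} = 0
G(17) = mex{2,2,1,1,1} = 0
G(18) = mex{2,2,2,1,1} = 0
G(19) = mex{2,2,2,2,1} = 0
G(20) = mex{0,2,2,2,2} = 1
G(21) = mex{0,2,2,2,2} = 1
G(22) = mex{0,0,2,2,2} = 1
G(23) = mex{0,0,0,2,2} = 1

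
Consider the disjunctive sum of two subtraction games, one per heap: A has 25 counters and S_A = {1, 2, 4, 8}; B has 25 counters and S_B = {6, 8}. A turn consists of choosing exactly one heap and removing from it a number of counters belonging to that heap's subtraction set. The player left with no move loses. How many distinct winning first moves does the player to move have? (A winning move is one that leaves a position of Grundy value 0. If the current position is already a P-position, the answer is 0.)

0

Heap A, S = {1, 2, 4, 8}:
G(0) = 0
G(1) = mex{0} = 1
G(2) = mex{1,0} = 2
G(3) = mex{2,1} = 0
G(4) = mex{0,2,0} = 1
G(5) = mex{1,0,1} = 2
G(6) = mex{2,1,2} = 0
G(7) = mex{0,2,0} = 1
G(8) = mex{1,0,1,0} = 2
G(9) = mex{2,1,2,1} = 0
G(10) = mex{0,2,0,2} = 1
G(11) = mex{1,0,1,0} = 2
G(12) = mex{2,1,2,1} = 0
G(13) = mex{0,2,0,2} = 1
G(14) = mex{1,0,1,0} = 2
G(15) = mex{2,1,2,1} = 0
G(16) = mex{0,2,0,2} = 1
G(17) = mex{1,0,1,0} = 2
G(18) = mex{2,1,2,1} = 0
G(19) = mex{0,2,0,2} = 1
G(20) = mex{1,0,1,0} = 2
G(21) = mex{2,1,2,1} = 0
G(22) = mex{0,2,0,2} = 1
G(23) = mex{1,0,1,0} = 2
G(24) = mex{2,1,2,1} = 0
G(25) = mex{0,2,0,2} = 1
G_A(25) = 1.
Heap B, S = {6, 8}:
n :  0  1  2  3  4  5  6  7  8  9 10 11 12 13 14 15 16 17 18 19 20 21 22 23 24 25
G :  0  0  0  0  0  0  1  1  1  1  1  1  2  2  0  0  0  0  0  0  1  1  1  1  1  1
G_B(25) = 1.
Combined Grundy value = 1 ⊕ 1 = 0.
A winning move leaves total XOR = 0, i.e. changes one component's Grundy value g to g ⊕ X where X is the current total.
Heap A: target g' = 1⊕0 = 1, but every legal move changes the Grundy value (mex property), so 0 moves.
Heap B: target g' = 1⊕0 = 1, but every legal move changes the Grundy value (mex property), so 0 moves.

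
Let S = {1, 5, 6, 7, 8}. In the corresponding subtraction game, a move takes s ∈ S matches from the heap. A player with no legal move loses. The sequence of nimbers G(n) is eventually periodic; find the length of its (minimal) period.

13

n :  0  1  2  3  4  5  6  7  8  9 10 11 12 13 14 15 16 17 18 19 20 21 22 23 24 25 26 27
G :  0  1  0  1  0  1  2  3  2  3  2  3  4  0  1  0  1  0  1  2  3  2  3  2  3  4  0  1
G(n+13) = G(n) holds for n = 0,…,7 (a full window of length max(S) = 8), so the sequence is purely periodic with period 13.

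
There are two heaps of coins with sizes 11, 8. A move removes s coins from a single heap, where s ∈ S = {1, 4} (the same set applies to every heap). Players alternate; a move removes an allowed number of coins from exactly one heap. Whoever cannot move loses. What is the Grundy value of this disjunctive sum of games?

All heaps use S = {1, 4}:
G(0) = 0
G(1) = mex{0} = 1
G(2) = mex{1} = 0
G(3) = mex{0} = 1
G(4) = mex{1,0} = 2
G(5) = mex{2,1} = 0
G(6) = mex{0,0} = 1
G(7) = mex{1,1} = 0
G(8) = mex{0,2} = 1
G(9) = mex{1,0} = 2
G(10) = mex{2,1} = 0
G(11) = mex{0,0} = 1
Heap A: G(11) = 1.
Heap B: G(8) = 1.
Combined Grundy value = 1 ⊕ 1 = 0.

0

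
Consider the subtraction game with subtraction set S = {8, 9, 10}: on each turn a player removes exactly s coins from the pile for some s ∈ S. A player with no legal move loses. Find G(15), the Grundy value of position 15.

G(0) = 0
G(1) = mex{} = 0
G(2) = mex{} = 0
G(3) = mex{} = 0
G(4) = mex{} = 0
G(5) = mex{} = 0
G(6) = mex{} = 0
G(7) = mex{} = 0
G(8) = mex{0} = 1
G(9) = mex{0,0} = 1
G(10) = mex{0,0,0} = 1
G(11) = mex{0,0,0} = 1
G(12) = mex{0,0,0} = 1
G(13) = mex{0,0,0} = 1
G(14) = mex{0,0,0} = 1
G(15) = mex{0,0,0} = 1

1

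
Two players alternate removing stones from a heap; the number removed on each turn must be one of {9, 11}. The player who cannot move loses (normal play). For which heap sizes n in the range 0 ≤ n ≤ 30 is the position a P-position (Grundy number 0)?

n :  0  1  2  3  4  5  6  7  8  9 10 11 12 13 14 15 16 17 18 19 20 21 22 23 24 25 26 27 28 29 30
G :  0  0  0  0  0  0  0  0  0  1  1  1  1  1  1  1  1  1  2  2  0  0  0  0  0  0  0  0  0  1  1
P-positions are exactly the n with G(n) = 0.

0, 1, 2, 3, 4, 5, 6, 7, 8, 20, 21, 22, 23, 24, 25, 26, 27, 28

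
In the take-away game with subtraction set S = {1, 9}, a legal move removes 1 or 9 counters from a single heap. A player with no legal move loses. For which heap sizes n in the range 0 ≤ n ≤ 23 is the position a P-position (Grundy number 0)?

G(0) = 0
G(1) = mex{0} = 1
G(2) = mex{1} = 0
G(3) = mex{0} = 1
G(4) = mex{1} = 0
G(5) = mex{0} = 1
G(6) = mex{1} = 0
G(7) = mex{0} = 1
G(8) = mex{1} = 0
G(9) = mex{0,0} = 1
G(10) = mex{1,1} = 0
G(11) = mex{0,0} = 1
G(12) = mex{1,1} = 0
G(13) = mex{0,0} = 1
G(14) = mex{1,1} = 0
G(15) = mex{0,0} = 1
G(16) = mex{1,1} = 0
G(17) = mex{0,0} = 1
G(18) = mex{1,1} = 0
G(19) = mex{0,0} = 1
G(20) = mex{1,1} = 0
G(21) = mex{0,0} = 1
G(22) = mex{1,1} = 0
G(23) = mex{0,0} = 1
P-positions are exactly the n with G(n) = 0.

0, 2, 4, 6, 8, 10, 12, 14, 16, 18, 20, 22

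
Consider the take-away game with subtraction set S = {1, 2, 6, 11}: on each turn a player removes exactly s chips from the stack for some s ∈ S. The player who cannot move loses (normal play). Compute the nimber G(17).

G(0) = 0
G(1) = mex{0} = 1
G(2) = mex{1,0} = 2
G(3) = mex{2,1} = 0
G(4) = mex{0,2} = 1
G(5) = mex{1,0} = 2
G(6) = mex{2,1,0} = 3
G(7) = mex{3,2,1} = 0
G(8) = mex{0,3,2} = 1
G(9) = mex{1,0,0} = 2
G(10) = mex{2,1,1} = 0
G(11) = mex{0,2,2,0} = 1
G(12) = mex{1,0,3,1} = 2
G(13) = mex{2,1,0,2} = 3
G(14) = mex{3,2,1,0} = 4
G(15) = mex{4,3,2,1} = 0
G(16) = mex{0,4,0,2} = 1
G(17) = mex{1,0,1,3} = 2

2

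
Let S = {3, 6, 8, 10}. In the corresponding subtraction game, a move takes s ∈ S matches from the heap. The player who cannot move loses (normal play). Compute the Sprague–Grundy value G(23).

3

G(0) = 0
G(1) = mex{} = 0
G(2) = mex{} = 0
G(3) = mex{0} = 1
G(4) = mex{0} = 1
G(5) = mex{0} = 1
G(6) = mex{1,0} = 2
G(7) = mex{1,0} = 2
G(8) = mex{1,0,0} = 2
G(9) = mex{2,1,0} = 3
G(10) = mex{2,1,0,0} = 3
G(11) = mex{2,1,1,0} = 3
G(12) = mex{3,2,1,0} = 4
G(13) = mex{3,2,1,1} = 0
G(14) = mex{3,2,2,1} = 0
G(15) = mex{4,3,2,1} = 0
G(16) = mex{0,3,2,2} = 1
G(17) = mex{0,3,3,2} = 1
G(18) = mex{0,4,3,2} = 1
G(19) = mex{1,0,3,3} = 2
G(20) = mex{1,0,4,3} = 2
G(21) = mex{1,0,0,3} = 2
G(22) = mex{2,1,0,4} = 3
G(23) = mex{2,1,0,0} = 3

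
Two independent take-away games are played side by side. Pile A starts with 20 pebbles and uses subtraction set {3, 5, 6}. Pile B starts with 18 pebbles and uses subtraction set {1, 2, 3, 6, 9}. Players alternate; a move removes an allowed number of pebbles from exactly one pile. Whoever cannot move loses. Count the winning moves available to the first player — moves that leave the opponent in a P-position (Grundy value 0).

Pile A, S = {3, 5, 6}:
n :  0  1  2  3  4  5  6  7  8  9 10 11 12 13 14 15 16 17 18 19 20
G :  0  0  0  1  1  1  2  2  2  0  0  0  1  1  1  2  2  2  0  0  0
G_A(20) = 0.
Pile B, S = {1, 2, 3, 6, 9}:
n :  0  1  2  3  4  5  6  7  8  9 10 11 12 13 14 15 16 17 18
G :  0  1  2  3  0  1  2  3  0  1  2  3  0  1  2  3  0  1  2
G_B(18) = 2.
Combined Grundy value = 0 ⊕ 2 = 2.
A winning move leaves total XOR = 0, i.e. changes one component's Grundy value g to g ⊕ X where X is the current total.
Pile A: need g' = 0⊕2 = 2. Options: 20−3→G=2, 20−5→G=2, 20−6→G=1. Hits: 2.
Pile B: need g' = 2⊕2 = 0. Options: 18−1→G=1, 18−2→G=0, 18−3→G=3, 18−6→G=0, 18−9→G=1. Hits: 2.

4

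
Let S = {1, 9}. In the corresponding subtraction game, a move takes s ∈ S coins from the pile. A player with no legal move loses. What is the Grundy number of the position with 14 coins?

G(0) = 0
G(1) = mex{0} = 1
G(2) = mex{1} = 0
G(3) = mex{0} = 1
G(4) = mex{1} = 0
G(5) = mex{0} = 1
G(6) = mex{1} = 0
G(7) = mex{0} = 1
G(8) = mex{1} = 0
G(9) = mex{0,0} = 1
G(10) = mex{1,1} = 0
G(11) = mex{0,0} = 1
G(12) = mex{1,1} = 0
G(13) = mex{0,0} = 1
G(14) = mex{1,1} = 0

0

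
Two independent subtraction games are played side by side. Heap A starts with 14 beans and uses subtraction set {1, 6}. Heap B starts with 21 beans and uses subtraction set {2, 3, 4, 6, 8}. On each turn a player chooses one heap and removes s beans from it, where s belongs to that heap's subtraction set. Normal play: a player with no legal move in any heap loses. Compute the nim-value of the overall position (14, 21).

0

Heap A, S = {1, 6}:
n :  0  1  2  3  4  5  6  7  8  9 10 11 12 13 14
G :  0  1  0  1  0  1  2  0  1  0  1  0  1  2  0
G_A(14) = 0.
Heap B, S = {2, 3, 4, 6, 8}:
n :  0  1  2  3  4  5  6  7  8  9 10 11 12 13 14 15 16 17 18 19 20 21
G :  0  0  1  1  2  2  3  3  4  4  0  0  1  1  2  2  3  3  4  4  0  0
G_B(21) = 0.
Combined Grundy value = 0 ⊕ 0 = 0.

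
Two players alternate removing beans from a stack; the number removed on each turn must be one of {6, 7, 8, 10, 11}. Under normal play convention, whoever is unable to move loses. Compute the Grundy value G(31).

2

n :  0  1  2  3  4  5  6  7  8  9 10 11 12 13 14 15 16 17 18 19 20 21 22 23 24 25 26 27 28 29 30 31
G :  0  0  0  0  0  0  1  1  1  1  1  1  2  2  2  2  2  0  0  0  0  0  0  1  1  1  1  1  1  2  2  2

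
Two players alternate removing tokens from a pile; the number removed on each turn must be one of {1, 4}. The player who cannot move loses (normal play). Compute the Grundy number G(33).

1

G(0) = 0
G(1) = mex{0} = 1
G(2) = mex{1} = 0
G(3) = mex{0} = 1
G(4) = mex{1,0} = 2
G(5) = mex{2,1} = 0
G(6) = mex{0,0} = 1
G(7) = mex{1,1} = 0
G(8) = mex{0,2} = 1
G(9) = mex{1,0} = 2
G(10) = mex{2,1} = 0
G(11) = mex{0,0} = 1
G(12) = mex{1,1} = 0
G(13) = mex{0,2} = 1
G(14) = mex{1,0} = 2
G(15) = mex{2,1} = 0
G(16) = mex{0,0} = 1
G(17) = mex{1,1} = 0
G(18) = mex{0,2} = 1
G(19) = mex{1,0} = 2
G(20) = mex{2,1} = 0
G(21) = mex{0,0} = 1
G(22) = mex{1,1} = 0
G(23) = mex{0,2} = 1
G(24) = mex{1,0} = 2
G(25) = mex{2,1} = 0
G(26) = mex{0,0} = 1
G(27) = mex{1,1} = 0
G(28) = mex{0,2} = 1
G(29) = mex{1,0} = 2
G(30) = mex{2,1} = 0
G(31) = mex{0,0} = 1
G(32) = mex{1,1} = 0
G(33) = mex{0,2} = 1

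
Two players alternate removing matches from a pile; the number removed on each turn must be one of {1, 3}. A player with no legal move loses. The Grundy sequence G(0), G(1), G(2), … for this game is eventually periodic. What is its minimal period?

G(0) = 0
G(1) = mex{0} = 1
G(2) = mex{1} = 0
G(3) = mex{0,0} = 1
G(4) = mex{1,1} = 0
G(5) = mex{0,0} = 1
G(6) = mex{1,1} = 0
G(7) = mex{0,0} = 1
G(8) = mex{1,1} = 0
G(9) = mex{0,0} = 1
G(10) = mex{1,1} = 0
G(11) = mex{0,0} = 1
G(12) = mex{1,1} = 0
G(13) = mex{0,0} = 1
G(14) = mex{1,1} = 0
G(n+2) = G(n) holds for n = 0,…,2 (a full window of length max(S) = 3), so the sequence is purely periodic with period 2.

2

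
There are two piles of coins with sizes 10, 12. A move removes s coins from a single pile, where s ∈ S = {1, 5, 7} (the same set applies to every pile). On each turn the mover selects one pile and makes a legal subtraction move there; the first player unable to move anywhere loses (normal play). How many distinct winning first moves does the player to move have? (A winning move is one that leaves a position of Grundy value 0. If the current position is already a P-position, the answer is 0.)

All piles use S = {1, 5, 7}:
G(0) = 0
G(1) = mex{0} = 1
G(2) = mex{1} = 0
G(3) = mex{0} = 1
G(4) = mex{1} = 0
G(5) = mex{0,0} = 1
G(6) = mex{1,1} = 0
G(7) = mex{0,0,0} = 1
G(8) = mex{1,1,1} = 0
G(9) = mex{0,0,0} = 1
G(10) = mex{1,1,1} = 0
G(11) = mex{0,0,0} = 1
G(12) = mex{1,1,1} = 0
Pile A: G(10) = 0.
Pile B: G(12) = 0.
Combined Grundy value = 0 ⊕ 0 = 0.
A winning move leaves total XOR = 0, i.e. changes one component's Grundy value g to g ⊕ X where X is the current total.
Pile A: target g' = 0⊕0 = 0, but every legal move changes the Grundy value (mex property), so 0 moves.
Pile B: target g' = 0⊕0 = 0, but every legal move changes the Grundy value (mex property), so 0 moves.

0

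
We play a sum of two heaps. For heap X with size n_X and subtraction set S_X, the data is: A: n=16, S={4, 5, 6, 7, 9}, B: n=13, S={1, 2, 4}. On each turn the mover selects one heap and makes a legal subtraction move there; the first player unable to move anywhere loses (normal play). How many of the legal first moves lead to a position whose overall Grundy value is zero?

3

Heap A, S = {4, 5, 6, 7, 9}:
G(0) = 0
G(1) = mex{} = 0
G(2) = mex{} = 0
G(3) = mex{} = 0
G(4) = mex{0} = 1
G(5) = mex{0,0} = 1
G(6) = mex{0,0,0} = 1
G(7) = mex{0,0,0,0} = 1
G(8) = mex{1,0,0,0} = 2
G(9) = mex{1,1,0,0,0} = 2
G(10) = mex{1,1,1,0,0} = 2
G(11) = mex{1,1,1,1,0} = 2
G(12) = mex{2,1,1,1,0} = 3
G(13) = mex{2,2,1,1,1} = 0
G(14) = mex{2,2,2,1,1} = 0
G(15) = mex{2,2,2,2,1} = 0
G(16) = mex{3,2,2,2,1} = 0
G_A(16) = 0.
Heap B, S = {1, 2, 4}:
G(0) = 0
G(1) = mex{0} = 1
G(2) = mex{1,0} = 2
G(3) = mex{2,1} = 0
G(4) = mex{0,2,0} = 1
G(5) = mex{1,0,1} = 2
G(6) = mex{2,1,2} = 0
G(7) = mex{0,2,0} = 1
G(8) = mex{1,0,1} = 2
G(9) = mex{2,1,2} = 0
G(10) = mex{0,2,0} = 1
G(11) = mex{1,0,1} = 2
G(12) = mex{2,1,2} = 0
G(13) = mex{0,2,0} = 1
G_B(13) = 1.
Combined Grundy value = 0 ⊕ 1 = 1.
A winning move leaves total XOR = 0, i.e. changes one component's Grundy value g to g ⊕ X where X is the current total.
Heap A: need g' = 0⊕1 = 1. Options: 16−4→G=3, 16−5→G=2, 16−6→G=2, 16−7→G=2, 16−9→G=1. Hits: 1.
Heap B: need g' = 1⊕1 = 0. Options: 13−1→G=0, 13−2→G=2, 13−4→G=0. Hits: 2.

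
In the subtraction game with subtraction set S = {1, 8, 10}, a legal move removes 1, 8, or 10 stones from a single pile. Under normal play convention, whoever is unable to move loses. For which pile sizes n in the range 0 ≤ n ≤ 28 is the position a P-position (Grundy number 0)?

0, 2, 4, 6, 9, 11, 13, 15, 18, 20, 22, 24, 27

G(0) = 0
G(1) = mex{0} = 1
G(2) = mex{1} = 0
G(3) = mex{0} = 1
G(4) = mex{1} = 0
G(5) = mex{0} = 1
G(6) = mex{1} = 0
G(7) = mex{0} = 1
G(8) = mex{1,0} = 2
G(9) = mex{2,1} = 0
G(10) = mex{0,0,0} = 1
G(11) = mex{1,1,1} = 0
G(12) = mex{0,0,0} = 1
G(13) = mex{1,1,1} = 0
G(14) = mex{0,0,0} = 1
G(15) = mex{1,1,1} = 0
G(16) = mex{0,2,0} = 1
G(17) = mex{1,0,1} = 2
G(18) = mex{2,1,2} = 0
G(19) = mex{0,0,0} = 1
G(20) = mex{1,1,1} = 0
G(21) = mex{0,0,0} = 1
G(22) = mex{1,1,1} = 0
G(23) = mex{0,0,0} = 1
G(24) = mex{1,1,1} = 0
G(25) = mex{0,2,0} = 1
G(26) = mex{1,0,1} = 2
G(27) = mex{2,1,2} = 0
G(28) = mex{0,0,0} = 1
P-positions are exactly the n with G(n) = 0.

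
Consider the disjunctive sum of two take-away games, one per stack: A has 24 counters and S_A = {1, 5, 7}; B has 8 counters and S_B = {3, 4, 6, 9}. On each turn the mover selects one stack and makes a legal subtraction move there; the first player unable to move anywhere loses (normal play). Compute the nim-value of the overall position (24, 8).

Stack A, S = {1, 5, 7}:
G(0) = 0
G(1) = mex{0} = 1
G(2) = mex{1} = 0
G(3) = mex{0} = 1
G(4) = mex{1} = 0
G(5) = mex{0,0} = 1
G(6) = mex{1,1} = 0
G(7) = mex{0,0,0} = 1
G(8) = mex{1,1,1} = 0
G(9) = mex{0,0,0} = 1
G(10) = mex{1,1,1} = 0
G(11) = mex{0,0,0} = 1
G(12) = mex{1,1,1} = 0
G(13) = mex{0,0,0} = 1
G(14) = mex{1,1,1} = 0
G(15) = mex{0,0,0} = 1
G(16) = mex{1,1,1} = 0
G(17) = mex{0,0,0} = 1
G(18) = mex{1,1,1} = 0
G(19) = mex{0,0,0} = 1
G(20) = mex{1,1,1} = 0
G(21) = mex{0,0,0} = 1
G(22) = mex{1,1,1} = 0
G(23) = mex{0,0,0} = 1
G(24) = mex{1,1,1} = 0
G_A(24) = 0.
Stack B, S = {3, 4, 6, 9}:
G(0) = 0
G(1) = mex{} = 0
G(2) = mex{} = 0
G(3) = mex{0} = 1
G(4) = mex{0,0} = 1
G(5) = mex{0,0} = 1
G(6) = mex{1,0,0} = 2
G(7) = mex{1,1,0} = 2
G(8) = mex{1,1,0} = 2
G_B(8) = 2.
Combined Grundy value = 0 ⊕ 2 = 2.

2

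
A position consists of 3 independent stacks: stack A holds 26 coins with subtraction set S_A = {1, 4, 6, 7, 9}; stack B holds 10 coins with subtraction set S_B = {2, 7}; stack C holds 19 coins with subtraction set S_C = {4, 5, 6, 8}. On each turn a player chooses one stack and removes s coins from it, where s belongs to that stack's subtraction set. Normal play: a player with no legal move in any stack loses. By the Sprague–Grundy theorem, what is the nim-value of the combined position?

Stack A, S = {1, 4, 6, 7, 9}:
n :  0  1  2  3  4  5  6  7  8  9 10 11 12 13 14 15 16 17 18 19 20 21 22 23 24 25 26
G :  0  1  0  1  2  0  1  2  3  2  0  1  2  0  1  0  1  2  0  1  2  3  2  0  1  2  0
G_A(26) = 0.
Stack B, S = {2, 7}:
G(0) = 0
G(1) = mex{} = 0
G(2) = mex{0} = 1
G(3) = mex{0} = 1
G(4) = mex{1} = 0
G(5) = mex{1} = 0
G(6) = mex{0} = 1
G(7) = mex{0,0} = 1
G(8) = mex{1,0} = 2
G(9) = mex{1,1} = 0
G(10) = mex{2,1} = 0
G_B(10) = 0.
Stack C, S = {4, 5, 6, 8}:
n :  0  1  2  3  4  5  6  7  8  9 10 11 12 13 14 15 16 17 18 19
G :  0  0  0  0  1  1  1  1  2  2  2  2  0  0  0  0  1  1  1  1
G_C(19) = 1.
Combined Grundy value = 0 ⊕ 0 ⊕ 1 = 1.

1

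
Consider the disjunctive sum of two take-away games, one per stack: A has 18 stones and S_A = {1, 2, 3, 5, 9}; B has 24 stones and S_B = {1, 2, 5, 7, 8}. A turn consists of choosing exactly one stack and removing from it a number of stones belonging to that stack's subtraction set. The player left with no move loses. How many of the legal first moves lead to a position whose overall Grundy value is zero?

Stack A, S = {1, 2, 3, 5, 9}:
G(0) = 0
G(1) = mex{0} = 1
G(2) = mex{1,0} = 2
G(3) = mex{2,1,0} = 3
G(4) = mex{3,2,1} = 0
G(5) = mex{0,3,2,0} = 1
G(6) = mex{1,0,3,1} = 2
G(7) = mex{2,1,0,2} = 3
G(8) = mex{3,2,1,3} = 0
G(9) = mex{0,3,2,0,0} = 1
G(10) = mex{1,0,3,1,1} = 2
G(11) = mex{2,1,0,2,2} = 3
G(12) = mex{3,2,1,3,3} = 0
G(13) = mex{0,3,2,0,0} = 1
G(14) = mex{1,0,3,1,1} = 2
G(15) = mex{2,1,0,2,2} = 3
G(16) = mex{3,2,1,3,3} = 0
G(17) = mex{0,3,2,0,0} = 1
G(18) = mex{1,0,3,1,1} = 2
G_A(18) = 2.
Stack B, S = {1, 2, 5, 7, 8}:
G(0) = 0
G(1) = mex{0} = 1
G(2) = mex{1,0} = 2
G(3) = mex{2,1} = 0
G(4) = mex{0,2} = 1
G(5) = mex{1,0,0} = 2
G(6) = mex{2,1,1} = 0
G(7) = mex{0,2,2,0} = 1
G(8) = mex{1,0,0,1,0} = 2
G(9) = mex{2,1,1,2,1} = 0
G(10) = mex{0,2,2,0,2} = 1
G(11) = mex{1,0,0,1,0} = 2
G(12) = mex{2,1,1,2,1} = 0
G(13) = mex{0,2,2,0,2} = 1
G(14) = mex{1,0,0,1,0} = 2
G(15) = mex{2,1,1,2,1} = 0
G(16) = mex{0,2,2,0,2} = 1
G(17) = mex{1,0,0,1,0} = 2
G(18) = mex{2,1,1,2,1} = 0
G(19) = mex{0,2,2,0,2} = 1
G(20) = mex{1,0,0,1,0} = 2
G(21) = mex{2,1,1,2,1} = 0
G(22) = mex{0,2,2,0,2} = 1
G(23) = mex{1,0,0,1,0} = 2
G(24) = mex{2,1,1,2,1} = 0
G_B(24) = 0.
Combined Grundy value = 2 ⊕ 0 = 2.
A winning move leaves total XOR = 0, i.e. changes one component's Grundy value g to g ⊕ X where X is the current total.
Stack A: need g' = 2⊕2 = 0. Options: 18−1→G=1, 18−2→G=0, 18−3→G=3, 18−5→G=1, 18−9→G=1. Hits: 1.
Stack B: need g' = 0⊕2 = 2. Options: 24−1→G=2, 24−2→G=1, 24−5→G=1, 24−7→G=2, 24−8→G=1. Hits: 2.

3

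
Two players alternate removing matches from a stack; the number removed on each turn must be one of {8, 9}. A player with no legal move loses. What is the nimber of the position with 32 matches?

1

G(0) = 0
G(1) = mex{} = 0
G(2) = mex{} = 0
G(3) = mex{} = 0
G(4) = mex{} = 0
G(5) = mex{} = 0
G(6) = mex{} = 0
G(7) = mex{} = 0
G(8) = mex{0} = 1
G(9) = mex{0,0} = 1
G(10) = mex{0,0} = 1
G(11) = mex{0,0} = 1
G(12) = mex{0,0} = 1
G(13) = mex{0,0} = 1
G(14) = mex{0,0} = 1
G(15) = mex{0,0} = 1
G(16) = mex{1,0} = 2
G(17) = mex{1,1} = 0
G(18) = mex{1,1} = 0
G(19) = mex{1,1} = 0
G(20) = mex{1,1} = 0
G(21) = mex{1,1} = 0
G(22) = mex{1,1} = 0
G(23) = mex{1,1} = 0
G(24) = mex{2,1} = 0
G(25) = mex{0,2} = 1
G(26) = mex{0,0} = 1
G(27) = mex{0,0} = 1
G(28) = mex{0,0} = 1
G(29) = mex{0,0} = 1
G(30) = mex{0,0} = 1
G(31) = mex{0,0} = 1
G(32) = mex{0,0} = 1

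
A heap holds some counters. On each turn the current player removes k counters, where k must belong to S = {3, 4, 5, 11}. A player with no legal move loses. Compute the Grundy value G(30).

G(0) = 0
G(1) = mex{} = 0
G(2) = mex{} = 0
G(3) = mex{0} = 1
G(4) = mex{0,0} = 1
G(5) = mex{0,0,0} = 1
G(6) = mex{1,0,0} = 2
G(7) = mex{1,1,0} = 2
G(8) = mex{1,1,1} = 0
G(9) = mex{2,1,1} = 0
G(10) = mex{2,2,1} = 0
G(11) = mex{0,2,2,0} = 1
G(12) = mex{0,0,2,0} = 1
G(13) = mex{0,0,0,0} = 1
G(14) = mex{1,0,0,1} = 2
G(15) = mex{1,1,0,1} = 2
G(16) = mex{1,1,1,1} = 0
G(17) = mex{2,1,1,2} = 0
G(18) = mex{2,2,1,2} = 0
G(19) = mex{0,2,2,0} = 1
G(20) = mex{0,0,2,0} = 1
G(21) = mex{0,0,0,0} = 1
G(22) = mex{1,0,0,1} = 2
G(23) = mex{1,1,0,1} = 2
G(24) = mex{1,1,1,1} = 0
G(25) = mex{2,1,1,2} = 0
G(26) = mex{2,2,1,2} = 0
G(27) = mex{0,2,2,0} = 1
G(28) = mex{0,0,2,0} = 1
G(29) = mex{0,0,0,0} = 1
G(30) = mex{1,0,0,1} = 2

2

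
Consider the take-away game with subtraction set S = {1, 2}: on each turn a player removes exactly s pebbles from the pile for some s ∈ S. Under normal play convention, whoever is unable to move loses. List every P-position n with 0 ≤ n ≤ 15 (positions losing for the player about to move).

n :  0  1  2  3  4  5  6  7  8  9 10 11 12 13 14 15
G :  0  1  2  0  1  2  0  1  2  0  1  2  0  1  2  0
P-positions are exactly the n with G(n) = 0.

0, 3, 6, 9, 12, 15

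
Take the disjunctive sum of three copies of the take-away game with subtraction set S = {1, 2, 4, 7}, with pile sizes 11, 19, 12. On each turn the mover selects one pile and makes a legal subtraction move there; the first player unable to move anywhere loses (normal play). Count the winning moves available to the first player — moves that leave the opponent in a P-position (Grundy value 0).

4

All piles use S = {1, 2, 4, 7}:
G(0) = 0
G(1) = mex{0} = 1
G(2) = mex{1,0} = 2
G(3) = mex{2,1} = 0
G(4) = mex{0,2,0} = 1
G(5) = mex{1,0,1} = 2
G(6) = mex{2,1,2} = 0
G(7) = mex{0,2,0,0} = 1
G(8) = mex{1,0,1,1} = 2
G(9) = mex{2,1,2,2} = 0
G(10) = mex{0,2,0,0} = 1
G(11) = mex{1,0,1,1} = 2
G(12) = mex{2,1,2,2} = 0
G(13) = mex{0,2,0,0} = 1
G(14) = mex{1,0,1,1} = 2
G(15) = mex{2,1,2,2} = 0
G(16) = mex{0,2,0,0} = 1
G(17) = mex{1,0,1,1} = 2
G(18) = mex{2,1,2,2} = 0
G(19) = mex{0,2,0,0} = 1
Pile A: G(11) = 2.
Pile B: G(19) = 1.
Pile C: G(12) = 0.
Combined Grundy value = 2 ⊕ 1 ⊕ 0 = 3.
A winning move leaves total XOR = 0, i.e. changes one component's Grundy value g to g ⊕ X where X is the current total.
Pile A: need g' = 2⊕3 = 1. Options: 11−1→G=1, 11−2→G=0, 11−4→G=1, 11−7→G=1. Hits: 3.
Pile B: need g' = 1⊕3 = 2. Options: 19−1→G=0, 19−2→G=2, 19−4→G=0, 19−7→G=0. Hits: 1.
Pile C: need g' = 0⊕3 = 3. Options: 12−1→G=2, 12−2→G=1, 12−4→G=2, 12−7→G=2. Hits: 0.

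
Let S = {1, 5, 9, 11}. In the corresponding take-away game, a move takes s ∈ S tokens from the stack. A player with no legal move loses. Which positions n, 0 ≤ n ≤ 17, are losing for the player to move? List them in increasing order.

G(0) = 0
G(1) = mex{0} = 1
G(2) = mex{1} = 0
G(3) = mex{0} = 1
G(4) = mex{1} = 0
G(5) = mex{0,0} = 1
G(6) = mex{1,1} = 0
G(7) = mex{0,0} = 1
G(8) = mex{1,1} = 0
G(9) = mex{0,0,0} = 1
G(10) = mex{1,1,1} = 0
G(11) = mex{0,0,0,0} = 1
G(12) = mex{1,1,1,1} = 0
G(13) = mex{0,0,0,0} = 1
G(14) = mex{1,1,1,1} = 0
G(15) = mex{0,0,0,0} = 1
G(16) = mex{1,1,1,1} = 0
G(17) = mex{0,0,0,0} = 1
P-positions are exactly the n with G(n) = 0.

0, 2, 4, 6, 8, 10, 12, 14, 16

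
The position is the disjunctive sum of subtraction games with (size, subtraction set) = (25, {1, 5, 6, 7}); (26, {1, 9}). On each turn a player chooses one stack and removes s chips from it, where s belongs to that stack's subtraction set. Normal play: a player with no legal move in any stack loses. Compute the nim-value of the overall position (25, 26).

1

Stack A, S = {1, 5, 6, 7}:
G(0) = 0
G(1) = mex{0} = 1
G(2) = mex{1} = 0
G(3) = mex{0} = 1
G(4) = mex{1} = 0
G(5) = mex{0,0} = 1
G(6) = mex{1,1,0} = 2
G(7) = mex{2,0,1,0} = 3
G(8) = mex{3,1,0,1} = 2
G(9) = mex{2,0,1,0} = 3
G(10) = mex{3,1,0,1} = 2
G(11) = mex{2,2,1,0} = 3
G(12) = mex{3,3,2,1} = 0
G(13) = mex{0,2,3,2} = 1
G(14) = mex{1,3,2,3} = 0
G(15) = mex{0,2,3,2} = 1
G(16) = mex{1,3,2,3} = 0
G(17) = mex{0,0,3,2} = 1
G(18) = mex{1,1,0,3} = 2
G(19) = mex{2,0,1,0} = 3
G(20) = mex{3,1,0,1} = 2
G(21) = mex{2,0,1,0} = 3
G(22) = mex{3,1,0,1} = 2
G(23) = mex{2,2,1,0} = 3
G(24) = mex{3,3,2,1} = 0
G(25) = mex{0,2,3,2} = 1
G_A(25) = 1.
Stack B, S = {1, 9}:
n :  0  1  2  3  4  5  6  7  8  9 10 11 12 13 14 15 16 17 18 19 20 21 22 23 24 25 26
G :  0  1  0  1  0  1  0  1  0  1  0  1  0  1  0  1  0  1  0  1  0  1  0  1  0  1  0
G_B(26) = 0.
Combined Grundy value = 1 ⊕ 0 = 1.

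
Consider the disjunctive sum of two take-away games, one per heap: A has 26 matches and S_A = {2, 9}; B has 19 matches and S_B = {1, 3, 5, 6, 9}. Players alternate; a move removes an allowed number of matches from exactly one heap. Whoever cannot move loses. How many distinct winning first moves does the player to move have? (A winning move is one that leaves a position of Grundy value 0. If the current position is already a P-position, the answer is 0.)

2

Heap A, S = {2, 9}:
n :  0  1  2  3  4  5  6  7  8  9 10 11 12 13 14 15 16 17 18 19 20 21 22 23 24 25 26
G :  0  0  1  1  0  0  1  1  0  2  1  0  0  1  1  0  0  1  1  0  2  1  0  0  1  1  0
G_A(26) = 0.
Heap B, S = {1, 3, 5, 6, 9}:
G(0) = 0
G(1) = mex{0} = 1
G(2) = mex{1} = 0
G(3) = mex{0,0} = 1
G(4) = mex{1,1} = 0
G(5) = mex{0,0,0} = 1
G(6) = mex{1,1,1,0} = 2
G(7) = mex{2,0,0,1} = 3
G(8) = mex{3,1,1,0} = 2
G(9) = mex{2,2,0,1,0} = 3
G(10) = mex{3,3,1,0,1} = 2
G(11) = mex{2,2,2,1,0} = 3
G(12) = mex{3,3,3,2,1} = 0
G(13) = mex{0,2,2,3,0} = 1
G(14) = mex{1,3,3,2,1} = 0
G(15) = mex{0,0,2,3,2} = 1
G(16) = mex{1,1,3,2,3} = 0
G(17) = mex{0,0,0,3,2} = 1
G(18) = mex{1,1,1,0,3} = 2
G(19) = mex{2,0,0,1,2} = 3
G_B(19) = 3.
Combined Grundy value = 0 ⊕ 3 = 3.
A winning move leaves total XOR = 0, i.e. changes one component's Grundy value g to g ⊕ X where X is the current total.
Heap A: need g' = 0⊕3 = 3. Options: 26−2→G=1, 26−9→G=1. Hits: 0.
Heap B: need g' = 3⊕3 = 0. Options: 19−1→G=2, 19−3→G=0, 19−5→G=0, 19−6→G=1, 19−9→G=2. Hits: 2.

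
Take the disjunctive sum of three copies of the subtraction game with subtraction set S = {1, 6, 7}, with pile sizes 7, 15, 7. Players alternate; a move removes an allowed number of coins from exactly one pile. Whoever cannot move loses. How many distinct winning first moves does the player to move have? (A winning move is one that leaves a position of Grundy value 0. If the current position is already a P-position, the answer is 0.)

3

All piles use S = {1, 6, 7}:
G(0) = 0
G(1) = mex{0} = 1
G(2) = mex{1} = 0
G(3) = mex{0} = 1
G(4) = mex{1} = 0
G(5) = mex{0} = 1
G(6) = mex{1,0} = 2
G(7) = mex{2,1,0} = 3
G(8) = mex{3,0,1} = 2
G(9) = mex{2,1,0} = 3
G(10) = mex{3,0,1} = 2
G(11) = mex{2,1,0} = 3
G(12) = mex{3,2,1} = 0
G(13) = mex{0,3,2} = 1
G(14) = mex{1,2,3} = 0
G(15) = mex{0,3,2} = 1
Pile A: G(7) = 3.
Pile B: G(15) = 1.
Pile C: G(7) = 3.
Combined Grundy value = 3 ⊕ 1 ⊕ 3 = 1.
A winning move leaves total XOR = 0, i.e. changes one component's Grundy value g to g ⊕ X where X is the current total.
Pile A: need g' = 3⊕1 = 2. Options: 7−1→G=2, 7−6→G=1, 7−7→G=0. Hits: 1.
Pile B: need g' = 1⊕1 = 0. Options: 15−1→G=0, 15−6→G=3, 15−7→G=2. Hits: 1.
Pile C: need g' = 3⊕1 = 2. Options: 7−1→G=2, 7−6→G=1, 7−7→G=0. Hits: 1.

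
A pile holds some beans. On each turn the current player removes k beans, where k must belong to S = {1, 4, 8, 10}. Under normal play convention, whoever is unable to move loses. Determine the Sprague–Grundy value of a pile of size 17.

n :  0  1  2  3  4  5  6  7  8  9 10 11 12 13 14 15 16 17
G :  0  1  0  1  2  0  1  0  1  2  3  2  3  4  0  1  0  1

1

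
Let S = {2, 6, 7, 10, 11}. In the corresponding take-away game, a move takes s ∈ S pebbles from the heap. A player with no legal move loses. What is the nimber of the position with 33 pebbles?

n :  0  1  2  3  4  5  6  7  8  9 10 11 12 13 14 15 16 17 18 19 20 21 22 23 24 25 26 27 28 29 30 31 32 33
G :  0  0  1  1  0  0  1  1  2  0  3  1  2  0  3  1  2  0  0  1  1  0  0  1  1  2  0  3  1  2  0  3  1  2

2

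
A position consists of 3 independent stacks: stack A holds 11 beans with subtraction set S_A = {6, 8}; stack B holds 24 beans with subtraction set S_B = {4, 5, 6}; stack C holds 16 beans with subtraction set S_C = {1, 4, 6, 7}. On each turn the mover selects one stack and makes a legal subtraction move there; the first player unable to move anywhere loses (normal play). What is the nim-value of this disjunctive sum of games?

1

Stack A, S = {6, 8}:
G(0) = 0
G(1) = mex{} = 0
G(2) = mex{} = 0
G(3) = mex{} = 0
G(4) = mex{} = 0
G(5) = mex{} = 0
G(6) = mex{0} = 1
G(7) = mex{0} = 1
G(8) = mex{0,0} = 1
G(9) = mex{0,0} = 1
G(10) = mex{0,0} = 1
G(11) = mex{0,0} = 1
G_A(11) = 1.
Stack B, S = {4, 5, 6}:
G(0) = 0
G(1) = mex{} = 0
G(2) = mex{} = 0
G(3) = mex{} = 0
G(4) = mex{0} = 1
G(5) = mex{0,0} = 1
G(6) = mex{0,0,0} = 1
G(7) = mex{0,0,0} = 1
G(8) = mex{1,0,0} = 2
G(9) = mex{1,1,0} = 2
G(10) = mex{1,1,1} = 0
G(11) = mex{1,1,1} = 0
G(12) = mex{2,1,1} = 0
G(13) = mex{2,2,1} = 0
G(14) = mex{0,2,2} = 1
G(15) = mex{0,0,2} = 1
G(16) = mex{0,0,0} = 1
G(17) = mex{0,0,0} = 1
G(18) = mex{1,0,0} = 2
G(19) = mex{1,1,0} = 2
G(20) = mex{1,1,1} = 0
G(21) = mex{1,1,1} = 0
G(22) = mex{2,1,1} = 0
G(23) = mex{2,2,1} = 0
G(24) = mex{0,2,2} = 1
G_B(24) = 1.
Stack C, S = {1, 4, 6, 7}:
n :  0  1  2  3  4  5  6  7  8  9 10 11 12 13 14 15 16
G :  0  1  0  1  2  0  1  2  3  2  0  1  2  0  1  0  1
G_C(16) = 1.
Combined Grundy value = 1 ⊕ 1 ⊕ 1 = 1.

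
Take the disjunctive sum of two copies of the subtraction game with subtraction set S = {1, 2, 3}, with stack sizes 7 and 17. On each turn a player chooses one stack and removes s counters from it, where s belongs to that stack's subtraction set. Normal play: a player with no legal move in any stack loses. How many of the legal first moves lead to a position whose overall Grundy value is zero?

2

All stacks use S = {1, 2, 3}:
n :  0  1  2  3  4  5  6  7  8  9 10 11 12 13 14 15 16 17
G :  0  1  2  3  0  1  2  3  0  1  2  3  0  1  2  3  0  1
Stack A: G(7) = 3.
Stack B: G(17) = 1.
Combined Grundy value = 3 ⊕ 1 = 2.
A winning move leaves total XOR = 0, i.e. changes one component's Grundy value g to g ⊕ X where X is the current total.
Stack A: need g' = 3⊕2 = 1. Options: 7−1→G=2, 7−2→G=1, 7−3→G=0. Hits: 1.
Stack B: need g' = 1⊕2 = 3. Options: 17−1→G=0, 17−2→G=3, 17−3→G=2. Hits: 1.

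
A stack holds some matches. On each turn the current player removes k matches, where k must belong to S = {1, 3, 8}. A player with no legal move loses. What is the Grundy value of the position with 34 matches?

1

G(0) = 0
G(1) = mex{0} = 1
G(2) = mex{1} = 0
G(3) = mex{0,0} = 1
G(4) = mex{1,1} = 0
G(5) = mex{0,0} = 1
G(6) = mex{1,1} = 0
G(7) = mex{0,0} = 1
G(8) = mex{1,1,0} = 2
G(9) = mex{2,0,1} = 3
G(10) = mex{3,1,0} = 2
G(11) = mex{2,2,1} = 0
G(12) = mex{0,3,0} = 1
G(13) = mex{1,2,1} = 0
G(14) = mex{0,0,0} = 1
G(15) = mex{1,1,1} = 0
G(16) = mex{0,0,2} = 1
G(17) = mex{1,1,3} = 0
G(18) = mex{0,0,2} = 1
G(19) = mex{1,1,0} = 2
G(20) = mex{2,0,1} = 3
G(21) = mex{3,1,0} = 2
G(22) = mex{2,2,1} = 0
G(23) = mex{0,3,0} = 1
G(24) = mex{1,2,1} = 0
G(25) = mex{0,0,0} = 1
G(26) = mex{1,1,1} = 0
G(27) = mex{0,0,2} = 1
G(28) = mex{1,1,3} = 0
G(29) = mex{0,0,2} = 1
G(30) = mex{1,1,0} = 2
G(31) = mex{2,0,1} = 3
G(32) = mex{3,1,0} = 2
G(33) = mex{2,2,1} = 0
G(34) = mex{0,3,0} = 1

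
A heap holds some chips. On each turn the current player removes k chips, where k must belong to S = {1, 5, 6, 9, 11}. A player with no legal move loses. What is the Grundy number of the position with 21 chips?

3

G(0) = 0
G(1) = mex{0} = 1
G(2) = mex{1} = 0
G(3) = mex{0} = 1
G(4) = mex{1} = 0
G(5) = mex{0,0} = 1
G(6) = mex{1,1,0} = 2
G(7) = mex{2,0,1} = 3
G(8) = mex{3,1,0} = 2
G(9) = mex{2,0,1,0} = 3
G(10) = mex{3,1,0,1} = 2
G(11) = mex{2,2,1,0,0} = 3
G(12) = mex{3,3,2,1,1} = 0
G(13) = mex{0,2,3,0,0} = 1
G(14) = mex{1,3,2,1,1} = 0
G(15) = mex{0,2,3,2,0} = 1
G(16) = mex{1,3,2,3,1} = 0
G(17) = mex{0,0,3,2,2} = 1
G(18) = mex{1,1,0,3,3} = 2
G(19) = mex{2,0,1,2,2} = 3
G(20) = mex{3,1,0,3,3} = 2
G(21) = mex{2,0,1,0,2} = 3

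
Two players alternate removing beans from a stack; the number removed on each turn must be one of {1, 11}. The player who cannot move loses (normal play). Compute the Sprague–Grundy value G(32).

0

n :  0  1  2  3  4  5  6  7  8  9 10 11 12 13 14 15 16 17 18 19 20 21 22 23 24 25 26 27 28 29 30 31 32
G :  0  1  0  1  0  1  0  1  0  1  0  1  0  1  0  1  0  1  0  1  0  1  0  1  0  1  0  1  0  1  0  1  0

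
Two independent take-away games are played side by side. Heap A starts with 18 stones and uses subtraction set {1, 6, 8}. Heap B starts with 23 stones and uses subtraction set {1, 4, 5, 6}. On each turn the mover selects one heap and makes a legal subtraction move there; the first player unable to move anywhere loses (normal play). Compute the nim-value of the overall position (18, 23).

Heap A, S = {1, 6, 8}:
G(0) = 0
G(1) = mex{0} = 1
G(2) = mex{1} = 0
G(3) = mex{0} = 1
G(4) = mex{1} = 0
G(5) = mex{0} = 1
G(6) = mex{1,0} = 2
G(7) = mex{2,1} = 0
G(8) = mex{0,0,0} = 1
G(9) = mex{1,1,1} = 0
G(10) = mex{0,0,0} = 1
G(11) = mex{1,1,1} = 0
G(12) = mex{0,2,0} = 1
G(13) = mex{1,0,1} = 2
G(14) = mex{2,1,2} = 0
G(15) = mex{0,0,0} = 1
G(16) = mex{1,1,1} = 0
G(17) = mex{0,0,0} = 1
G(18) = mex{1,1,1} = 0
G_A(18) = 0.
Heap B, S = {1, 4, 5, 6}:
G(0) = 0
G(1) = mex{0} = 1
G(2) = mex{1} = 0
G(3) = mex{0} = 1
G(4) = mex{1,0} = 2
G(5) = mex{2,1,0} = 3
G(6) = mex{3,0,1,0} = 2
G(7) = mex{2,1,0,1} = 3
G(8) = mex{3,2,1,0} = 4
G(9) = mex{4,3,2,1} = 0
G(10) = mex{0,2,3,2} = 1
G(11) = mex{1,3,2,3} = 0
G(12) = mex{0,4,3,2} = 1
G(13) = mex{1,0,4,3} = 2
G(14) = mex{2,1,0,4} = 3
G(15) = mex{3,0,1,0} = 2
G(16) = mex{2,1,0,1} = 3
G(17) = mex{3,2,1,0} = 4
G(18) = mex{4,3,2,1} = 0
G(19) = mex{0,2,3,2} = 1
G(20) = mex{1,3,2,3} = 0
G(21) = mex{0,4,3,2} = 1
G(22) = mex{1,0,4,3} = 2
G(23) = mex{2,1,0,4} = 3
G_B(23) = 3.
Combined Grundy value = 0 ⊕ 3 = 3.

3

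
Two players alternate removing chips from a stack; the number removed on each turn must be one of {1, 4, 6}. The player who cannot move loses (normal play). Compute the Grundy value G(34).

G(0) = 0
G(1) = mex{0} = 1
G(2) = mex{1} = 0
G(3) = mex{0} = 1
G(4) = mex{1,0} = 2
G(5) = mex{2,1} = 0
G(6) = mex{0,0,0} = 1
G(7) = mex{1,1,1} = 0
G(8) = mex{0,2,0} = 1
G(9) = mex{1,0,1} = 2
G(10) = mex{2,1,2} = 0
G(11) = mex{0,0,0} = 1
G(12) = mex{1,1,1} = 0
G(13) = mex{0,2,0} = 1
G(14) = mex{1,0,1} = 2
G(15) = mex{2,1,2} = 0
G(16) = mex{0,0,0} = 1
G(17) = mex{1,1,1} = 0
G(18) = mex{0,2,0} = 1
G(19) = mex{1,0,1} = 2
G(20) = mex{2,1,2} = 0
G(21) = mex{0,0,0} = 1
G(22) = mex{1,1,1} = 0
G(23) = mex{0,2,0} = 1
G(24) = mex{1,0,1} = 2
G(25) = mex{2,1,2} = 0
G(26) = mex{0,0,0} = 1
G(27) = mex{1,1,1} = 0
G(28) = mex{0,2,0} = 1
G(29) = mex{1,0,1} = 2
G(30) = mex{2,1,2} = 0
G(31) = mex{0,0,0} = 1
G(32) = mex{1,1,1} = 0
G(33) = mex{0,2,0} = 1
G(34) = mex{1,0,1} = 2

2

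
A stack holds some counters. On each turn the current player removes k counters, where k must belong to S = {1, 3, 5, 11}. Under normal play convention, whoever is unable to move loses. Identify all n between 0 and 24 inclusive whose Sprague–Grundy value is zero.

n :  0  1  2  3  4  5  6  7  8  9 10 11 12 13 14 15 16 17 18 19 20 21 22 23 24
G :  0  1  0  1  0  1  0  1  0  1  0  1  0  1  0  1  0  1  0  1  0  1  0  1  0
P-positions are exactly the n with G(n) = 0.

0, 2, 4, 6, 8, 10, 12, 14, 16, 18, 20, 22, 24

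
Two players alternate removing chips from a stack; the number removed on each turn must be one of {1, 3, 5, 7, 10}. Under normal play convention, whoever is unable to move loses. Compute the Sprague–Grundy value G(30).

3

n :  0  1  2  3  4  5  6  7  8  9 10 11 12 13 14 15 16 17 18 19 20 21 22 23 24 25 26 27 28 29 30
G :  0  1  0  1  0  1  0  1  0  1  2  3  2  3  2  3  2  0  1  0  1  0  1  0  1  0  1  2  3  2  3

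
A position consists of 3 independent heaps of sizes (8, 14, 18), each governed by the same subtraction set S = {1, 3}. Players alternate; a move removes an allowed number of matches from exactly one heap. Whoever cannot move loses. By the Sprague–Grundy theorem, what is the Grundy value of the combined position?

All heaps use S = {1, 3}:
G(0) = 0
G(1) = mex{0} = 1
G(2) = mex{1} = 0
G(3) = mex{0,0} = 1
G(4) = mex{1,1} = 0
G(5) = mex{0,0} = 1
G(6) = mex{1,1} = 0
G(7) = mex{0,0} = 1
G(8) = mex{1,1} = 0
G(9) = mex{0,0} = 1
G(10) = mex{1,1} = 0
G(11) = mex{0,0} = 1
G(12) = mex{1,1} = 0
G(13) = mex{0,0} = 1
G(14) = mex{1,1} = 0
G(15) = mex{0,0} = 1
G(16) = mex{1,1} = 0
G(17) = mex{0,0} = 1
G(18) = mex{1,1} = 0
Heap A: G(8) = 0.
Heap B: G(14) = 0.
Heap C: G(18) = 0.
Combined Grundy value = 0 ⊕ 0 ⊕ 0 = 0.

0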